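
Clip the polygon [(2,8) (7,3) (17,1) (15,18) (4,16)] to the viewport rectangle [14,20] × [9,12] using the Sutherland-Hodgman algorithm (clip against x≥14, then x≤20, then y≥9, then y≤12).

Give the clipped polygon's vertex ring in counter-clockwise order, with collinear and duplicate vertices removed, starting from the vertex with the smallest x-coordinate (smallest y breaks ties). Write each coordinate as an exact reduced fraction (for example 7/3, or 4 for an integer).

1. After x ≥ 14: [(14,8/5) (17,1) (15,18) (14,196/11)]
2. After x ≤ 20: [(14,8/5) (17,1) (15,18) (14,196/11)]
3. After y ≥ 9: [(14,9) (273/17,9) (15,18) (14,196/11)]
4. After y ≤ 12: [(14,12) (14,9) (273/17,9) (267/17,12)]
5. Canonical ring: [(14,9) (273/17,9) (267/17,12) (14,12)]

Clipped polygon: [(14,9) (273/17,9) (267/17,12) (14,12)]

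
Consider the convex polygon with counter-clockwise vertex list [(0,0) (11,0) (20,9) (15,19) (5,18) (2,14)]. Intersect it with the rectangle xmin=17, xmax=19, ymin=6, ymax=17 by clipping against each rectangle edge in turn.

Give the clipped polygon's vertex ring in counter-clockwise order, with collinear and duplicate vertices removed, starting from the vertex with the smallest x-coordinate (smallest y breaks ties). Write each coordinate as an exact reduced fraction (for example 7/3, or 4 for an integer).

Clipped polygon: [(17,6) (19,8) (19,11) (17,15)]

1. After x ≥ 17: [(17,6) (20,9) (17,15)]
2. After x ≤ 19: [(17,6) (19,8) (19,11) (17,15)]
3. After y ≥ 6: [(17,6) (19,8) (19,11) (17,15)]
4. After y ≤ 17: [(17,6) (19,8) (19,11) (17,15)]
5. Canonical ring: [(17,6) (19,8) (19,11) (17,15)]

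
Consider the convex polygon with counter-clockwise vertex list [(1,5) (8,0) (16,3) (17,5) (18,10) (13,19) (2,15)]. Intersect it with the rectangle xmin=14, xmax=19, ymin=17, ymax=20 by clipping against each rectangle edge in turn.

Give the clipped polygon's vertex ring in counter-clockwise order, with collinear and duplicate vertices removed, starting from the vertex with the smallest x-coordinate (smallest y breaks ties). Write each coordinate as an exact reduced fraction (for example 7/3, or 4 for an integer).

1. After x ≥ 14: [(14,9/4) (16,3) (17,5) (18,10) (14,86/5)]
2. After x ≤ 19: [(14,9/4) (16,3) (17,5) (18,10) (14,86/5)]
3. After y ≥ 17: [(14,17) (127/9,17) (14,86/5)]
4. After y ≤ 20: [(14,17) (127/9,17) (14,86/5)]
5. Canonical ring: [(14,17) (127/9,17) (14,86/5)]

Clipped polygon: [(14,17) (127/9,17) (14,86/5)]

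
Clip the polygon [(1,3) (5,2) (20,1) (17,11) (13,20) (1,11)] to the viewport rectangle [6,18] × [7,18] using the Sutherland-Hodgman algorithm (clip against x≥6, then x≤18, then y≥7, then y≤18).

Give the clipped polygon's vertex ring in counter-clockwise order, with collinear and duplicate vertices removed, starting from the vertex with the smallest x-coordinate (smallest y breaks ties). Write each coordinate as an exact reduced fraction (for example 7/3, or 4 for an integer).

Clipped polygon: [(6,7) (18,7) (18,23/3) (17,11) (125/9,18) (31/3,18) (6,59/4)]

1. After x ≥ 6: [(6,29/15) (20,1) (17,11) (13,20) (6,59/4)]
2. After x ≤ 18: [(6,29/15) (18,17/15) (18,23/3) (17,11) (13,20) (6,59/4)]
3. After y ≥ 7: [(6,7) (18,7) (18,23/3) (17,11) (13,20) (6,59/4)]
4. After y ≤ 18: [(6,7) (18,7) (18,23/3) (17,11) (125/9,18) (31/3,18) (6,59/4)]
5. Canonical ring: [(6,7) (18,7) (18,23/3) (17,11) (125/9,18) (31/3,18) (6,59/4)]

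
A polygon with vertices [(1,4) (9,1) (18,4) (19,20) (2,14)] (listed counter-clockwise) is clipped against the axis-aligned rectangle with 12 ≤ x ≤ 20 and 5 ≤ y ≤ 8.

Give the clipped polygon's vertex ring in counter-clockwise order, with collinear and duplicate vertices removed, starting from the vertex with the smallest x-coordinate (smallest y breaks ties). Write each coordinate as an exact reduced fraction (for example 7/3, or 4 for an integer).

Clipped polygon: [(12,5) (289/16,5) (73/4,8) (12,8)]

1. After x ≥ 12: [(12,2) (18,4) (19,20) (12,298/17)]
2. After x ≤ 20: [(12,2) (18,4) (19,20) (12,298/17)]
3. After y ≥ 5: [(12,5) (289/16,5) (19,20) (12,298/17)]
4. After y ≤ 8: [(12,8) (12,5) (289/16,5) (73/4,8)]
5. Canonical ring: [(12,5) (289/16,5) (73/4,8) (12,8)]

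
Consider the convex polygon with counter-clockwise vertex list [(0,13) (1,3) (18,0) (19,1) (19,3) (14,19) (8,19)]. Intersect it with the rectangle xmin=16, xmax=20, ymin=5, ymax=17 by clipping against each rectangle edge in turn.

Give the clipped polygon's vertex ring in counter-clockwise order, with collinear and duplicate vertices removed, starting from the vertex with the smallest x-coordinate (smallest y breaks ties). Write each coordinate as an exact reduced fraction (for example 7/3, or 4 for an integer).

1. After x ≥ 16: [(16,6/17) (18,0) (19,1) (19,3) (16,63/5)]
2. After x ≤ 20: [(16,6/17) (18,0) (19,1) (19,3) (16,63/5)]
3. After y ≥ 5: [(16,5) (147/8,5) (16,63/5)]
4. After y ≤ 17: [(16,5) (147/8,5) (16,63/5)]
5. Canonical ring: [(16,5) (147/8,5) (16,63/5)]

Clipped polygon: [(16,5) (147/8,5) (16,63/5)]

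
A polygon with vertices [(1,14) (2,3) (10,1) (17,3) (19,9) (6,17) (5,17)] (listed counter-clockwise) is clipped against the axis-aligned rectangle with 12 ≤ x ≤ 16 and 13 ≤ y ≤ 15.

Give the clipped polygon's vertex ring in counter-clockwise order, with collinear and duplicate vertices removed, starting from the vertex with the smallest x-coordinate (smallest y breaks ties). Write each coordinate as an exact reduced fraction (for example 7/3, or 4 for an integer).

Clipped polygon: [(12,13) (25/2,13) (12,173/13)]

1. After x ≥ 12: [(12,11/7) (17,3) (19,9) (12,173/13)]
2. After x ≤ 16: [(12,11/7) (16,19/7) (16,141/13) (12,173/13)]
3. After y ≥ 13: [(12,13) (25/2,13) (12,173/13)]
4. After y ≤ 15: [(12,13) (25/2,13) (12,173/13)]
5. Canonical ring: [(12,13) (25/2,13) (12,173/13)]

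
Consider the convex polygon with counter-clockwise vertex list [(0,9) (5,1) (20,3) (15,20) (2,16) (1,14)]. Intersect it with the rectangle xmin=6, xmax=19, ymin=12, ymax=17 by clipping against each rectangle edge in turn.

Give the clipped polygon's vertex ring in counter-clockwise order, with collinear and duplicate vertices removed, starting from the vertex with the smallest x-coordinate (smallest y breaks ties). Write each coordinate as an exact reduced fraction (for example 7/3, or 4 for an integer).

Clipped polygon: [(6,12) (295/17,12) (270/17,17) (6,17)]

1. After x ≥ 6: [(6,17/15) (20,3) (15,20) (6,224/13)]
2. After x ≤ 19: [(6,17/15) (19,43/15) (19,32/5) (15,20) (6,224/13)]
3. After y ≥ 12: [(6,12) (295/17,12) (15,20) (6,224/13)]
4. After y ≤ 17: [(6,17) (6,12) (295/17,12) (270/17,17)]
5. Canonical ring: [(6,12) (295/17,12) (270/17,17) (6,17)]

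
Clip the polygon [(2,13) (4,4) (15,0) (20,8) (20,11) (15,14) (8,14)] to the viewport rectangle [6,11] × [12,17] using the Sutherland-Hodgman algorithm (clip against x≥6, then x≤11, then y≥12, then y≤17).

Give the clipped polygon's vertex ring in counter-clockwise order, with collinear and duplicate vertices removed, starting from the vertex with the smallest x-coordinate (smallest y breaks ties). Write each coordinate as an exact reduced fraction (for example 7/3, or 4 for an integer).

Clipped polygon: [(6,12) (11,12) (11,14) (8,14) (6,41/3)]

1. After x ≥ 6: [(6,41/3) (6,36/11) (15,0) (20,8) (20,11) (15,14) (8,14)]
2. After x ≤ 11: [(6,41/3) (6,36/11) (11,16/11) (11,14) (8,14)]
3. After y ≥ 12: [(6,41/3) (6,12) (11,12) (11,14) (8,14)]
4. After y ≤ 17: [(6,41/3) (6,12) (11,12) (11,14) (8,14)]
5. Canonical ring: [(6,12) (11,12) (11,14) (8,14) (6,41/3)]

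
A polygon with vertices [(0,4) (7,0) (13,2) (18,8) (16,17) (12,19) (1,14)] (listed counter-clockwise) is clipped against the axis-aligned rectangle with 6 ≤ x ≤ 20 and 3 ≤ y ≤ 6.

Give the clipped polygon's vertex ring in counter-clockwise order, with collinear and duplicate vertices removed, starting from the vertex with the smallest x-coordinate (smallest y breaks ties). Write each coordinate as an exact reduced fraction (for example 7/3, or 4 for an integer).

1. After x ≥ 6: [(6,4/7) (7,0) (13,2) (18,8) (16,17) (12,19) (6,179/11)]
2. After x ≤ 20: [(6,4/7) (7,0) (13,2) (18,8) (16,17) (12,19) (6,179/11)]
3. After y ≥ 3: [(6,3) (83/6,3) (18,8) (16,17) (12,19) (6,179/11)]
4. After y ≤ 6: [(6,6) (6,3) (83/6,3) (49/3,6)]
5. Canonical ring: [(6,3) (83/6,3) (49/3,6) (6,6)]

Clipped polygon: [(6,3) (83/6,3) (49/3,6) (6,6)]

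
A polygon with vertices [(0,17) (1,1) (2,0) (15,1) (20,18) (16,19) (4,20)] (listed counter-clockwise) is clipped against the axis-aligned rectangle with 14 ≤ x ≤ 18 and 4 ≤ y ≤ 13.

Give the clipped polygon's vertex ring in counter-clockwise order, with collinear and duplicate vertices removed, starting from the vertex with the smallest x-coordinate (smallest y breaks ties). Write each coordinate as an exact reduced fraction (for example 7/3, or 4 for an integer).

Clipped polygon: [(14,4) (270/17,4) (18,56/5) (18,13) (14,13)]

1. After x ≥ 14: [(14,12/13) (15,1) (20,18) (16,19) (14,115/6)]
2. After x ≤ 18: [(14,12/13) (15,1) (18,56/5) (18,37/2) (16,19) (14,115/6)]
3. After y ≥ 4: [(14,4) (270/17,4) (18,56/5) (18,37/2) (16,19) (14,115/6)]
4. After y ≤ 13: [(14,13) (14,4) (270/17,4) (18,56/5) (18,13)]
5. Canonical ring: [(14,4) (270/17,4) (18,56/5) (18,13) (14,13)]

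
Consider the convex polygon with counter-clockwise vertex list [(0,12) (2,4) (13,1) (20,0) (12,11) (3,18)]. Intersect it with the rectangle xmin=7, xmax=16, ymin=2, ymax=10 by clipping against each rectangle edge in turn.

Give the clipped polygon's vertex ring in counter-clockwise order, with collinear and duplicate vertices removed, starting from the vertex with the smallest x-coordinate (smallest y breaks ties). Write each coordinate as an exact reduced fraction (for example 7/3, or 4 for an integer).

1. After x ≥ 7: [(7,29/11) (13,1) (20,0) (12,11) (7,134/9)]
2. After x ≤ 16: [(7,29/11) (13,1) (16,4/7) (16,11/2) (12,11) (7,134/9)]
3. After y ≥ 2: [(7,29/11) (28/3,2) (16,2) (16,11/2) (12,11) (7,134/9)]
4. After y ≤ 10: [(7,10) (7,29/11) (28/3,2) (16,2) (16,11/2) (140/11,10)]
5. Canonical ring: [(7,29/11) (28/3,2) (16,2) (16,11/2) (140/11,10) (7,10)]

Clipped polygon: [(7,29/11) (28/3,2) (16,2) (16,11/2) (140/11,10) (7,10)]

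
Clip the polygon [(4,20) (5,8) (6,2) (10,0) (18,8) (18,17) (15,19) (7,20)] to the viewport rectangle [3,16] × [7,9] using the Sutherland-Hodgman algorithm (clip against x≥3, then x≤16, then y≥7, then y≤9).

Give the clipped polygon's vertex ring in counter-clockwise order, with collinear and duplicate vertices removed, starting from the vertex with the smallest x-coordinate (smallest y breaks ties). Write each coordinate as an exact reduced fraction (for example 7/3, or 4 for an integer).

Clipped polygon: [(59/12,9) (5,8) (31/6,7) (16,7) (16,9)]

1. After x ≥ 3: [(4,20) (5,8) (6,2) (10,0) (18,8) (18,17) (15,19) (7,20)]
2. After x ≤ 16: [(4,20) (5,8) (6,2) (10,0) (16,6) (16,55/3) (15,19) (7,20)]
3. After y ≥ 7: [(4,20) (5,8) (31/6,7) (16,7) (16,55/3) (15,19) (7,20)]
4. After y ≤ 9: [(59/12,9) (5,8) (31/6,7) (16,7) (16,9)]
5. Canonical ring: [(59/12,9) (5,8) (31/6,7) (16,7) (16,9)]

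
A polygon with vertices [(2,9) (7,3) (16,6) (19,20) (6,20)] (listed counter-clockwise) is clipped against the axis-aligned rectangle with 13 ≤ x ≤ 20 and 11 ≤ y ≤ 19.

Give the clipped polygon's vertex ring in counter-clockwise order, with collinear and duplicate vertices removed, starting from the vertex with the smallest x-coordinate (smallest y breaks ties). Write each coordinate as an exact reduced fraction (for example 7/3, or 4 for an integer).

Clipped polygon: [(13,11) (239/14,11) (263/14,19) (13,19)]

1. After x ≥ 13: [(13,5) (16,6) (19,20) (13,20)]
2. After x ≤ 20: [(13,5) (16,6) (19,20) (13,20)]
3. After y ≥ 11: [(13,11) (239/14,11) (19,20) (13,20)]
4. After y ≤ 19: [(13,19) (13,11) (239/14,11) (263/14,19)]
5. Canonical ring: [(13,11) (239/14,11) (263/14,19) (13,19)]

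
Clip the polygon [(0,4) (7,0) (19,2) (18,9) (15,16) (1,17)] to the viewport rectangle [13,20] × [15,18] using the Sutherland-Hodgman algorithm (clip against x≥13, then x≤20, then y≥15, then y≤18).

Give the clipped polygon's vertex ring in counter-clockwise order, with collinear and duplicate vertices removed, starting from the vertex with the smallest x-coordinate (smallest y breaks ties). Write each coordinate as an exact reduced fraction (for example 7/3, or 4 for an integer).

1. After x ≥ 13: [(13,1) (19,2) (18,9) (15,16) (13,113/7)]
2. After x ≤ 20: [(13,1) (19,2) (18,9) (15,16) (13,113/7)]
3. After y ≥ 15: [(13,15) (108/7,15) (15,16) (13,113/7)]
4. After y ≤ 18: [(13,15) (108/7,15) (15,16) (13,113/7)]
5. Canonical ring: [(13,15) (108/7,15) (15,16) (13,113/7)]

Clipped polygon: [(13,15) (108/7,15) (15,16) (13,113/7)]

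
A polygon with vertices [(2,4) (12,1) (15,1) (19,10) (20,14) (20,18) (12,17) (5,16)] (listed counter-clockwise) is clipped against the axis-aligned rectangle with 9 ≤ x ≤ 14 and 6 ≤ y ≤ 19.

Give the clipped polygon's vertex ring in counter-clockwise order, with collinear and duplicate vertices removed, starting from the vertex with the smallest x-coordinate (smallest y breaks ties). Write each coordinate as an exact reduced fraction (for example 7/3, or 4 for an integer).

Clipped polygon: [(9,6) (14,6) (14,69/4) (12,17) (9,116/7)]

1. After x ≥ 9: [(9,19/10) (12,1) (15,1) (19,10) (20,14) (20,18) (12,17) (9,116/7)]
2. After x ≤ 14: [(9,19/10) (12,1) (14,1) (14,69/4) (12,17) (9,116/7)]
3. After y ≥ 6: [(9,6) (14,6) (14,69/4) (12,17) (9,116/7)]
4. After y ≤ 19: [(9,6) (14,6) (14,69/4) (12,17) (9,116/7)]
5. Canonical ring: [(9,6) (14,6) (14,69/4) (12,17) (9,116/7)]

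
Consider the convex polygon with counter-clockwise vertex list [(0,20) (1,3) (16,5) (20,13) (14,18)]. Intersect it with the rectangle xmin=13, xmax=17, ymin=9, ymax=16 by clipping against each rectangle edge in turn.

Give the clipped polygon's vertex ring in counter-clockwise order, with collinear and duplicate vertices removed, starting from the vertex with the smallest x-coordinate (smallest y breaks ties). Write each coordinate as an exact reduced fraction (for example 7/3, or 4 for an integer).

1. After x ≥ 13: [(13,127/7) (13,23/5) (16,5) (20,13) (14,18)]
2. After x ≤ 17: [(13,127/7) (13,23/5) (16,5) (17,7) (17,31/2) (14,18)]
3. After y ≥ 9: [(13,127/7) (13,9) (17,9) (17,31/2) (14,18)]
4. After y ≤ 16: [(13,16) (13,9) (17,9) (17,31/2) (82/5,16)]
5. Canonical ring: [(13,9) (17,9) (17,31/2) (82/5,16) (13,16)]

Clipped polygon: [(13,9) (17,9) (17,31/2) (82/5,16) (13,16)]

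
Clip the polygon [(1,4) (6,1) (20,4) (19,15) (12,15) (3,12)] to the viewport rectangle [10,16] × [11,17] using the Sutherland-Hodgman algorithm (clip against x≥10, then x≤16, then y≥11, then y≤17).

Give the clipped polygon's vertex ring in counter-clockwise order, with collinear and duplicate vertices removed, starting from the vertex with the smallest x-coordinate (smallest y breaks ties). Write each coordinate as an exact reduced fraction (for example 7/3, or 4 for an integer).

Clipped polygon: [(10,11) (16,11) (16,15) (12,15) (10,43/3)]

1. After x ≥ 10: [(10,13/7) (20,4) (19,15) (12,15) (10,43/3)]
2. After x ≤ 16: [(10,13/7) (16,22/7) (16,15) (12,15) (10,43/3)]
3. After y ≥ 11: [(10,11) (16,11) (16,15) (12,15) (10,43/3)]
4. After y ≤ 17: [(10,11) (16,11) (16,15) (12,15) (10,43/3)]
5. Canonical ring: [(10,11) (16,11) (16,15) (12,15) (10,43/3)]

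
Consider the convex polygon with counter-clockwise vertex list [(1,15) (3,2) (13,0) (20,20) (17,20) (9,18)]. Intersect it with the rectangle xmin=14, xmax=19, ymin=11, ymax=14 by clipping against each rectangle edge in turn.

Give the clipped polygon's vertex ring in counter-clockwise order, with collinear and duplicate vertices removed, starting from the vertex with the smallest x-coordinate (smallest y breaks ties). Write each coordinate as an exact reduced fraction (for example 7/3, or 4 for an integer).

1. After x ≥ 14: [(14,20/7) (20,20) (17,20) (14,77/4)]
2. After x ≤ 19: [(14,20/7) (19,120/7) (19,20) (17,20) (14,77/4)]
3. After y ≥ 11: [(14,11) (337/20,11) (19,120/7) (19,20) (17,20) (14,77/4)]
4. After y ≤ 14: [(14,14) (14,11) (337/20,11) (179/10,14)]
5. Canonical ring: [(14,11) (337/20,11) (179/10,14) (14,14)]

Clipped polygon: [(14,11) (337/20,11) (179/10,14) (14,14)]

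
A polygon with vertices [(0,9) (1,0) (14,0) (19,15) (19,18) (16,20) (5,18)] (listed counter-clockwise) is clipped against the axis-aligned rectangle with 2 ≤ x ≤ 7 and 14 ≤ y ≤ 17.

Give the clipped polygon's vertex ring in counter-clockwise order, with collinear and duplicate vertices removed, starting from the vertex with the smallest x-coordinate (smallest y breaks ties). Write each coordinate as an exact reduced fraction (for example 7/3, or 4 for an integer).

Clipped polygon: [(25/9,14) (7,14) (7,17) (40/9,17)]

1. After x ≥ 2: [(2,63/5) (2,0) (14,0) (19,15) (19,18) (16,20) (5,18)]
2. After x ≤ 7: [(2,63/5) (2,0) (7,0) (7,202/11) (5,18)]
3. After y ≥ 14: [(25/9,14) (7,14) (7,202/11) (5,18)]
4. After y ≤ 17: [(40/9,17) (25/9,14) (7,14) (7,17)]
5. Canonical ring: [(25/9,14) (7,14) (7,17) (40/9,17)]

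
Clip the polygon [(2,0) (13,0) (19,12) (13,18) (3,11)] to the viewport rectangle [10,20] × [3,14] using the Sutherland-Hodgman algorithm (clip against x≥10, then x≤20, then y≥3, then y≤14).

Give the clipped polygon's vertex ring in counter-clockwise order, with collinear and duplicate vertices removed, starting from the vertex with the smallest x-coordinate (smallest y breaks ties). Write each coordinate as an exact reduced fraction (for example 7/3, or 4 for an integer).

Clipped polygon: [(10,3) (29/2,3) (19,12) (17,14) (10,14)]

1. After x ≥ 10: [(10,0) (13,0) (19,12) (13,18) (10,159/10)]
2. After x ≤ 20: [(10,0) (13,0) (19,12) (13,18) (10,159/10)]
3. After y ≥ 3: [(10,3) (29/2,3) (19,12) (13,18) (10,159/10)]
4. After y ≤ 14: [(10,14) (10,3) (29/2,3) (19,12) (17,14)]
5. Canonical ring: [(10,3) (29/2,3) (19,12) (17,14) (10,14)]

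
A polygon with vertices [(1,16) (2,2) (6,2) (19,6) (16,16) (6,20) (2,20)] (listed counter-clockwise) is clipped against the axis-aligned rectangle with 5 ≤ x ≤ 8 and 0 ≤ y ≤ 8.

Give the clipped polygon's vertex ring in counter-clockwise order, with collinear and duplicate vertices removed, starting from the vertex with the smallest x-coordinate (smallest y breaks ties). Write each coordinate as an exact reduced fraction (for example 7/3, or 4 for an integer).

Clipped polygon: [(5,2) (6,2) (8,34/13) (8,8) (5,8)]

1. After x ≥ 5: [(5,2) (6,2) (19,6) (16,16) (6,20) (5,20)]
2. After x ≤ 8: [(5,2) (6,2) (8,34/13) (8,96/5) (6,20) (5,20)]
3. After y ≥ 0: [(5,2) (6,2) (8,34/13) (8,96/5) (6,20) (5,20)]
4. After y ≤ 8: [(5,8) (5,2) (6,2) (8,34/13) (8,8)]
5. Canonical ring: [(5,2) (6,2) (8,34/13) (8,8) (5,8)]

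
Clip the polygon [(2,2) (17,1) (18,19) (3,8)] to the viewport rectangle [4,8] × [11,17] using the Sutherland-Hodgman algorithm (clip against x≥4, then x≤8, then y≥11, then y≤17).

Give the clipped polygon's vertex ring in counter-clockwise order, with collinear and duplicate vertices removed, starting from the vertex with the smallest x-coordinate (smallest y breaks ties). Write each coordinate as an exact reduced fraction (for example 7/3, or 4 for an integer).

Clipped polygon: [(78/11,11) (8,11) (8,35/3)]

1. After x ≥ 4: [(4,28/15) (17,1) (18,19) (4,131/15)]
2. After x ≤ 8: [(4,28/15) (8,8/5) (8,35/3) (4,131/15)]
3. After y ≥ 11: [(8,11) (8,35/3) (78/11,11)]
4. After y ≤ 17: [(8,11) (8,35/3) (78/11,11)]
5. Canonical ring: [(78/11,11) (8,11) (8,35/3)]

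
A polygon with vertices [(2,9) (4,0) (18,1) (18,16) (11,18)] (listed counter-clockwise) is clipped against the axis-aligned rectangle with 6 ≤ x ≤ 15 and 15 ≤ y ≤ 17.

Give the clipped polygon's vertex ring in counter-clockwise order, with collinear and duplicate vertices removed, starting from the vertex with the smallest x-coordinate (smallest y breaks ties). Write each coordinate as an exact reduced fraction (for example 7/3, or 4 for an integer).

1. After x ≥ 6: [(6,13) (6,1/7) (18,1) (18,16) (11,18)]
2. After x ≤ 15: [(6,13) (6,1/7) (15,11/14) (15,118/7) (11,18)]
3. After y ≥ 15: [(8,15) (15,15) (15,118/7) (11,18)]
4. After y ≤ 17: [(10,17) (8,15) (15,15) (15,118/7) (29/2,17)]
5. Canonical ring: [(8,15) (15,15) (15,118/7) (29/2,17) (10,17)]

Clipped polygon: [(8,15) (15,15) (15,118/7) (29/2,17) (10,17)]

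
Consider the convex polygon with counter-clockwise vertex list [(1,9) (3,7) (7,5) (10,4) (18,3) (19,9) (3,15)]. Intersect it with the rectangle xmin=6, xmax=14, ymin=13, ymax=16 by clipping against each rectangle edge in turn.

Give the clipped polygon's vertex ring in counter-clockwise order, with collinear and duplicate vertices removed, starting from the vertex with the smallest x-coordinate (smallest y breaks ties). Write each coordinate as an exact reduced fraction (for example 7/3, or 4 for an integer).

Clipped polygon: [(6,13) (25/3,13) (6,111/8)]

1. After x ≥ 6: [(6,11/2) (7,5) (10,4) (18,3) (19,9) (6,111/8)]
2. After x ≤ 14: [(6,11/2) (7,5) (10,4) (14,7/2) (14,87/8) (6,111/8)]
3. After y ≥ 13: [(6,13) (25/3,13) (6,111/8)]
4. After y ≤ 16: [(6,13) (25/3,13) (6,111/8)]
5. Canonical ring: [(6,13) (25/3,13) (6,111/8)]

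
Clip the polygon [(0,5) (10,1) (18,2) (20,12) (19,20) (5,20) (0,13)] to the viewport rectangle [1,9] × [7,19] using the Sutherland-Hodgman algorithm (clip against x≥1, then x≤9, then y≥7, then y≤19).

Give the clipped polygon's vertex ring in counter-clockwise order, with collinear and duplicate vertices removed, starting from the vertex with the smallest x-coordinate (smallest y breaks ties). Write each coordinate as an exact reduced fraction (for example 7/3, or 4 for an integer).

1. After x ≥ 1: [(1,23/5) (10,1) (18,2) (20,12) (19,20) (5,20) (1,72/5)]
2. After x ≤ 9: [(1,23/5) (9,7/5) (9,20) (5,20) (1,72/5)]
3. After y ≥ 7: [(1,7) (9,7) (9,20) (5,20) (1,72/5)]
4. After y ≤ 19: [(1,7) (9,7) (9,19) (30/7,19) (1,72/5)]
5. Canonical ring: [(1,7) (9,7) (9,19) (30/7,19) (1,72/5)]

Clipped polygon: [(1,7) (9,7) (9,19) (30/7,19) (1,72/5)]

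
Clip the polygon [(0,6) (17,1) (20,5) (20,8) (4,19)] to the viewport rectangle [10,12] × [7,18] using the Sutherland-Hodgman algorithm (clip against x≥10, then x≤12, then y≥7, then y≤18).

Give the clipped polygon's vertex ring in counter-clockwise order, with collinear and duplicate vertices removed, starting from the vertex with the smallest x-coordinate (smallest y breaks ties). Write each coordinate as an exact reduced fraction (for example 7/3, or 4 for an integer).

Clipped polygon: [(10,7) (12,7) (12,27/2) (10,119/8)]

1. After x ≥ 10: [(10,52/17) (17,1) (20,5) (20,8) (10,119/8)]
2. After x ≤ 12: [(10,52/17) (12,42/17) (12,27/2) (10,119/8)]
3. After y ≥ 7: [(10,7) (12,7) (12,27/2) (10,119/8)]
4. After y ≤ 18: [(10,7) (12,7) (12,27/2) (10,119/8)]
5. Canonical ring: [(10,7) (12,7) (12,27/2) (10,119/8)]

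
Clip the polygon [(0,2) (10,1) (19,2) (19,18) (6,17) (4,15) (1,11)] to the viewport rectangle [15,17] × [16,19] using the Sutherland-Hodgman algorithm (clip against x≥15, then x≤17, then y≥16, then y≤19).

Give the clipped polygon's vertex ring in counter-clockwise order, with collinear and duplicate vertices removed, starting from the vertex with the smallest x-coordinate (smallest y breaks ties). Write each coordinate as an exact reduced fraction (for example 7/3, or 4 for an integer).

1. After x ≥ 15: [(15,14/9) (19,2) (19,18) (15,230/13)]
2. After x ≤ 17: [(15,14/9) (17,16/9) (17,232/13) (15,230/13)]
3. After y ≥ 16: [(15,16) (17,16) (17,232/13) (15,230/13)]
4. After y ≤ 19: [(15,16) (17,16) (17,232/13) (15,230/13)]
5. Canonical ring: [(15,16) (17,16) (17,232/13) (15,230/13)]

Clipped polygon: [(15,16) (17,16) (17,232/13) (15,230/13)]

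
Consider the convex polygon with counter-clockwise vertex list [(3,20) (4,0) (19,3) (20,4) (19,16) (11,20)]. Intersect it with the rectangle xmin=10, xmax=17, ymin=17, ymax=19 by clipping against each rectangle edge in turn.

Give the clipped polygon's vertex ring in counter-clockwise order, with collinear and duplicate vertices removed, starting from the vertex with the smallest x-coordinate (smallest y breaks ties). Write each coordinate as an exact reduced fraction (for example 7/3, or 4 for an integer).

Clipped polygon: [(10,17) (17,17) (13,19) (10,19)]

1. After x ≥ 10: [(10,20) (10,6/5) (19,3) (20,4) (19,16) (11,20)]
2. After x ≤ 17: [(10,20) (10,6/5) (17,13/5) (17,17) (11,20)]
3. After y ≥ 17: [(10,20) (10,17) (17,17) (17,17) (11,20)]
4. After y ≤ 19: [(10,19) (10,17) (17,17) (17,17) (13,19)]
5. Canonical ring: [(10,17) (17,17) (13,19) (10,19)]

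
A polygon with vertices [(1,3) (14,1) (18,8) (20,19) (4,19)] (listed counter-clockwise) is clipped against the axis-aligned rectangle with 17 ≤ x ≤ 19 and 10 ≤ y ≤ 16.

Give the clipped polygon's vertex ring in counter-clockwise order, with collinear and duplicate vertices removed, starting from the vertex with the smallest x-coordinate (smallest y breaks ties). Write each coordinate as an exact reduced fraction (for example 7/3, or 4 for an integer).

Clipped polygon: [(17,10) (202/11,10) (19,27/2) (19,16) (17,16)]

1. After x ≥ 17: [(17,25/4) (18,8) (20,19) (17,19)]
2. After x ≤ 19: [(17,25/4) (18,8) (19,27/2) (19,19) (17,19)]
3. After y ≥ 10: [(17,10) (202/11,10) (19,27/2) (19,19) (17,19)]
4. After y ≤ 16: [(17,16) (17,10) (202/11,10) (19,27/2) (19,16)]
5. Canonical ring: [(17,10) (202/11,10) (19,27/2) (19,16) (17,16)]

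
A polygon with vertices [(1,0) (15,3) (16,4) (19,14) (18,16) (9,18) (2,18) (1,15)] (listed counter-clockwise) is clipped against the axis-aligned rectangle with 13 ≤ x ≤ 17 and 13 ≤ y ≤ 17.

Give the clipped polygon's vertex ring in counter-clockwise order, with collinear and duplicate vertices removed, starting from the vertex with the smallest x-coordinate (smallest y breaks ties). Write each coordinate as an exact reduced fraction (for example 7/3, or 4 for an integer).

Clipped polygon: [(13,13) (17,13) (17,146/9) (27/2,17) (13,17)]

1. After x ≥ 13: [(13,18/7) (15,3) (16,4) (19,14) (18,16) (13,154/9)]
2. After x ≤ 17: [(13,18/7) (15,3) (16,4) (17,22/3) (17,146/9) (13,154/9)]
3. After y ≥ 13: [(13,13) (17,13) (17,146/9) (13,154/9)]
4. After y ≤ 17: [(13,17) (13,13) (17,13) (17,146/9) (27/2,17)]
5. Canonical ring: [(13,13) (17,13) (17,146/9) (27/2,17) (13,17)]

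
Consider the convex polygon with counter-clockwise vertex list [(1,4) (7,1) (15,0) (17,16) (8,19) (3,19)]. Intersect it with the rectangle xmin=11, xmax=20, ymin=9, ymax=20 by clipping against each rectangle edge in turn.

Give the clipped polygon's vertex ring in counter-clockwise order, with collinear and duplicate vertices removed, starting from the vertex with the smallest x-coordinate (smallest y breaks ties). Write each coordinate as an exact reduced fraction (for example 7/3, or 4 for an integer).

1. After x ≥ 11: [(11,1/2) (15,0) (17,16) (11,18)]
2. After x ≤ 20: [(11,1/2) (15,0) (17,16) (11,18)]
3. After y ≥ 9: [(11,9) (129/8,9) (17,16) (11,18)]
4. After y ≤ 20: [(11,9) (129/8,9) (17,16) (11,18)]
5. Canonical ring: [(11,9) (129/8,9) (17,16) (11,18)]

Clipped polygon: [(11,9) (129/8,9) (17,16) (11,18)]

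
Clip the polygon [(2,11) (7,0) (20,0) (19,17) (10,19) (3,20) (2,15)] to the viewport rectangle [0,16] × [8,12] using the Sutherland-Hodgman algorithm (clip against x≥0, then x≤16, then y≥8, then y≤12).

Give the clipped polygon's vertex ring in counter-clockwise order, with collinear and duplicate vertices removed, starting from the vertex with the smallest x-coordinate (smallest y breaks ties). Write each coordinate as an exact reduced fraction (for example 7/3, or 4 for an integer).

Clipped polygon: [(2,11) (37/11,8) (16,8) (16,12) (2,12)]

1. After x ≥ 0: [(2,11) (7,0) (20,0) (19,17) (10,19) (3,20) (2,15)]
2. After x ≤ 16: [(2,11) (7,0) (16,0) (16,53/3) (10,19) (3,20) (2,15)]
3. After y ≥ 8: [(2,11) (37/11,8) (16,8) (16,53/3) (10,19) (3,20) (2,15)]
4. After y ≤ 12: [(2,12) (2,11) (37/11,8) (16,8) (16,12)]
5. Canonical ring: [(2,11) (37/11,8) (16,8) (16,12) (2,12)]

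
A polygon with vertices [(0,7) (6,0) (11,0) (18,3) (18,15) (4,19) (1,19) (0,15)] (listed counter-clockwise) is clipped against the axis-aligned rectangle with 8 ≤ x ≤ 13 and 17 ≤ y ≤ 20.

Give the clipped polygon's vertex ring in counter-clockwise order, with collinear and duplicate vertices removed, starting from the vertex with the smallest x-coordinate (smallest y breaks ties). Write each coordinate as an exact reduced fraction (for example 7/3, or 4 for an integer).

1. After x ≥ 8: [(8,0) (11,0) (18,3) (18,15) (8,125/7)]
2. After x ≤ 13: [(8,0) (11,0) (13,6/7) (13,115/7) (8,125/7)]
3. After y ≥ 17: [(8,17) (11,17) (8,125/7)]
4. After y ≤ 20: [(8,17) (11,17) (8,125/7)]
5. Canonical ring: [(8,17) (11,17) (8,125/7)]

Clipped polygon: [(8,17) (11,17) (8,125/7)]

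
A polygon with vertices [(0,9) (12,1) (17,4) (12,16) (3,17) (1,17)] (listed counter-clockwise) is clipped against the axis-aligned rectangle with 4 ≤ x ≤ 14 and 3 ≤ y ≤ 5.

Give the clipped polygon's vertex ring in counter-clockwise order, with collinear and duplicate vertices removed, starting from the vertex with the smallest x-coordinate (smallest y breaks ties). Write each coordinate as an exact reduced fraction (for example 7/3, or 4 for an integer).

1. After x ≥ 4: [(4,19/3) (12,1) (17,4) (12,16) (4,152/9)]
2. After x ≤ 14: [(4,19/3) (12,1) (14,11/5) (14,56/5) (12,16) (4,152/9)]
3. After y ≥ 3: [(4,19/3) (9,3) (14,3) (14,56/5) (12,16) (4,152/9)]
4. After y ≤ 5: [(6,5) (9,3) (14,3) (14,5)]
5. Canonical ring: [(6,5) (9,3) (14,3) (14,5)]

Clipped polygon: [(6,5) (9,3) (14,3) (14,5)]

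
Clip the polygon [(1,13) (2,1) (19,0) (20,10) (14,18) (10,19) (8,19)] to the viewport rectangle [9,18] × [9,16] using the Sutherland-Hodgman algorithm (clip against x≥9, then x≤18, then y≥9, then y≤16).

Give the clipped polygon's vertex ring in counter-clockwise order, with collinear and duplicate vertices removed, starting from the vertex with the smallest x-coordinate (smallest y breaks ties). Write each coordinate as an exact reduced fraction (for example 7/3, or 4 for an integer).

Clipped polygon: [(9,9) (18,9) (18,38/3) (31/2,16) (9,16)]

1. After x ≥ 9: [(9,10/17) (19,0) (20,10) (14,18) (10,19) (9,19)]
2. After x ≤ 18: [(9,10/17) (18,1/17) (18,38/3) (14,18) (10,19) (9,19)]
3. After y ≥ 9: [(9,9) (18,9) (18,38/3) (14,18) (10,19) (9,19)]
4. After y ≤ 16: [(9,16) (9,9) (18,9) (18,38/3) (31/2,16)]
5. Canonical ring: [(9,9) (18,9) (18,38/3) (31/2,16) (9,16)]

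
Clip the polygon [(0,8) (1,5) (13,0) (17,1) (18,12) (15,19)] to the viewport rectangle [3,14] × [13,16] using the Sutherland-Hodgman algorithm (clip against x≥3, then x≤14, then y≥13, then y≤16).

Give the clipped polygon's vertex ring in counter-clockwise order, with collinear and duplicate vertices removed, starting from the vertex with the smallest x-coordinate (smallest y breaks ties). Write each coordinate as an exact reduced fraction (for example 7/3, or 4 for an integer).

1. After x ≥ 3: [(3,51/5) (3,25/6) (13,0) (17,1) (18,12) (15,19)]
2. After x ≤ 14: [(14,274/15) (3,51/5) (3,25/6) (13,0) (14,1/4)]
3. After y ≥ 13: [(14,13) (14,274/15) (75/11,13)]
4. After y ≤ 16: [(14,13) (14,16) (120/11,16) (75/11,13)]
5. Canonical ring: [(75/11,13) (14,13) (14,16) (120/11,16)]

Clipped polygon: [(75/11,13) (14,13) (14,16) (120/11,16)]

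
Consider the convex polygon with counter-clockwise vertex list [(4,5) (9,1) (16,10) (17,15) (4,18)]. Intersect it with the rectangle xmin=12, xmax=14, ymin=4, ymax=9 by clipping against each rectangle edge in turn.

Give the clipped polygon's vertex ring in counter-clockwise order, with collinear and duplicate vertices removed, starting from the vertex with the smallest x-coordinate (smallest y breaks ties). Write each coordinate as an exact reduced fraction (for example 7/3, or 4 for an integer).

1. After x ≥ 12: [(12,34/7) (16,10) (17,15) (12,210/13)]
2. After x ≤ 14: [(12,34/7) (14,52/7) (14,204/13) (12,210/13)]
3. After y ≥ 4: [(12,34/7) (14,52/7) (14,204/13) (12,210/13)]
4. After y ≤ 9: [(12,9) (12,34/7) (14,52/7) (14,9)]
5. Canonical ring: [(12,34/7) (14,52/7) (14,9) (12,9)]

Clipped polygon: [(12,34/7) (14,52/7) (14,9) (12,9)]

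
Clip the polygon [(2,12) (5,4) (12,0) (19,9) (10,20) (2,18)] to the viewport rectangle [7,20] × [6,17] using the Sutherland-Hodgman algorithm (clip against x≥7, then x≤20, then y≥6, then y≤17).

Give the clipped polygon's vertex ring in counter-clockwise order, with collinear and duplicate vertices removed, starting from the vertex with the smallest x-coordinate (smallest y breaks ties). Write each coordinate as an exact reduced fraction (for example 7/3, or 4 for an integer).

Clipped polygon: [(7,6) (50/3,6) (19,9) (137/11,17) (7,17)]

1. After x ≥ 7: [(7,20/7) (12,0) (19,9) (10,20) (7,77/4)]
2. After x ≤ 20: [(7,20/7) (12,0) (19,9) (10,20) (7,77/4)]
3. After y ≥ 6: [(7,6) (50/3,6) (19,9) (10,20) (7,77/4)]
4. After y ≤ 17: [(7,17) (7,6) (50/3,6) (19,9) (137/11,17)]
5. Canonical ring: [(7,6) (50/3,6) (19,9) (137/11,17) (7,17)]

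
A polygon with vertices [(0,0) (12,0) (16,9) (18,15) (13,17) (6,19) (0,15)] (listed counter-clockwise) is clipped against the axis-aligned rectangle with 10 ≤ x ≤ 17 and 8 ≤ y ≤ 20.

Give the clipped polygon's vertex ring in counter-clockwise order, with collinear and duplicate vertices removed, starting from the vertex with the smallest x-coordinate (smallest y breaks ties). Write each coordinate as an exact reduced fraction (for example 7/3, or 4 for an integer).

1. After x ≥ 10: [(10,0) (12,0) (16,9) (18,15) (13,17) (10,125/7)]
2. After x ≤ 17: [(10,0) (12,0) (16,9) (17,12) (17,77/5) (13,17) (10,125/7)]
3. After y ≥ 8: [(10,8) (140/9,8) (16,9) (17,12) (17,77/5) (13,17) (10,125/7)]
4. After y ≤ 20: [(10,8) (140/9,8) (16,9) (17,12) (17,77/5) (13,17) (10,125/7)]
5. Canonical ring: [(10,8) (140/9,8) (16,9) (17,12) (17,77/5) (13,17) (10,125/7)]

Clipped polygon: [(10,8) (140/9,8) (16,9) (17,12) (17,77/5) (13,17) (10,125/7)]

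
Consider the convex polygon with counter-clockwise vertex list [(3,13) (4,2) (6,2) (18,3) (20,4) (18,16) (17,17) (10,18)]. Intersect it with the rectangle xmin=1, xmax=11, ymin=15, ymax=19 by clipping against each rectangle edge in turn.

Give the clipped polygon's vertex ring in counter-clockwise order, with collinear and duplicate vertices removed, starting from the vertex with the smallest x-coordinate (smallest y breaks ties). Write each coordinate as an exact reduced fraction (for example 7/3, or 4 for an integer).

Clipped polygon: [(29/5,15) (11,15) (11,125/7) (10,18)]

1. After x ≥ 1: [(3,13) (4,2) (6,2) (18,3) (20,4) (18,16) (17,17) (10,18)]
2. After x ≤ 11: [(3,13) (4,2) (6,2) (11,29/12) (11,125/7) (10,18)]
3. After y ≥ 15: [(29/5,15) (11,15) (11,125/7) (10,18)]
4. After y ≤ 19: [(29/5,15) (11,15) (11,125/7) (10,18)]
5. Canonical ring: [(29/5,15) (11,15) (11,125/7) (10,18)]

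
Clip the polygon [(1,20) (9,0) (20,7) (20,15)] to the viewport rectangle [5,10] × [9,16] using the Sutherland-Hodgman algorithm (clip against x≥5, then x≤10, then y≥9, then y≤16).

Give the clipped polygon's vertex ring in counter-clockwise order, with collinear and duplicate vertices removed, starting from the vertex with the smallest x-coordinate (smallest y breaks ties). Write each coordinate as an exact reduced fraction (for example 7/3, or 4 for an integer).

Clipped polygon: [(5,10) (27/5,9) (10,9) (10,16) (5,16)]

1. After x ≥ 5: [(5,360/19) (5,10) (9,0) (20,7) (20,15)]
2. After x ≤ 10: [(10,335/19) (5,360/19) (5,10) (9,0) (10,7/11)]
3. After y ≥ 9: [(10,9) (10,335/19) (5,360/19) (5,10) (27/5,9)]
4. After y ≤ 16: [(10,9) (10,16) (5,16) (5,10) (27/5,9)]
5. Canonical ring: [(5,10) (27/5,9) (10,9) (10,16) (5,16)]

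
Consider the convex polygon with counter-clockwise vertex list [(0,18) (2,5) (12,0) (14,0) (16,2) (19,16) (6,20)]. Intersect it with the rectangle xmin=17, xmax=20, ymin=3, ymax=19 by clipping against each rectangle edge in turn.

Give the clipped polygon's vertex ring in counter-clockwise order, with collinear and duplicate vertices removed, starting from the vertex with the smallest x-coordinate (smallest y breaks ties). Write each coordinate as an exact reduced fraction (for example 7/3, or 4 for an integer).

Clipped polygon: [(17,20/3) (19,16) (17,216/13)]

1. After x ≥ 17: [(17,20/3) (19,16) (17,216/13)]
2. After x ≤ 20: [(17,20/3) (19,16) (17,216/13)]
3. After y ≥ 3: [(17,20/3) (19,16) (17,216/13)]
4. After y ≤ 19: [(17,20/3) (19,16) (17,216/13)]
5. Canonical ring: [(17,20/3) (19,16) (17,216/13)]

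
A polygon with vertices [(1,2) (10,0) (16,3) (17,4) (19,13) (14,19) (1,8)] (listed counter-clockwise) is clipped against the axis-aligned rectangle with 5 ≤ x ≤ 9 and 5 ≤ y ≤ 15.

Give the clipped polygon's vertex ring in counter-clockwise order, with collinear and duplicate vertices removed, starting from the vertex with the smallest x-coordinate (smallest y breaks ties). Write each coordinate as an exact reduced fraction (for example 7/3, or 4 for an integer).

1. After x ≥ 5: [(5,10/9) (10,0) (16,3) (17,4) (19,13) (14,19) (5,148/13)]
2. After x ≤ 9: [(5,10/9) (9,2/9) (9,192/13) (5,148/13)]
3. After y ≥ 5: [(5,5) (9,5) (9,192/13) (5,148/13)]
4. After y ≤ 15: [(5,5) (9,5) (9,192/13) (5,148/13)]
5. Canonical ring: [(5,5) (9,5) (9,192/13) (5,148/13)]

Clipped polygon: [(5,5) (9,5) (9,192/13) (5,148/13)]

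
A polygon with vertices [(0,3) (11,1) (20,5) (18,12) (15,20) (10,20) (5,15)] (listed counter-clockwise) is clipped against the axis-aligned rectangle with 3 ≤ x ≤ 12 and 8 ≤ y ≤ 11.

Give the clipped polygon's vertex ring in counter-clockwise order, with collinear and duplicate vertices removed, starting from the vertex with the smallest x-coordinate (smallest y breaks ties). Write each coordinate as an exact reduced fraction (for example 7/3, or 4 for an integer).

Clipped polygon: [(3,8) (12,8) (12,11) (10/3,11) (3,51/5)]

1. After x ≥ 3: [(3,51/5) (3,27/11) (11,1) (20,5) (18,12) (15,20) (10,20) (5,15)]
2. After x ≤ 12: [(3,51/5) (3,27/11) (11,1) (12,13/9) (12,20) (10,20) (5,15)]
3. After y ≥ 8: [(3,51/5) (3,8) (12,8) (12,20) (10,20) (5,15)]
4. After y ≤ 11: [(10/3,11) (3,51/5) (3,8) (12,8) (12,11)]
5. Canonical ring: [(3,8) (12,8) (12,11) (10/3,11) (3,51/5)]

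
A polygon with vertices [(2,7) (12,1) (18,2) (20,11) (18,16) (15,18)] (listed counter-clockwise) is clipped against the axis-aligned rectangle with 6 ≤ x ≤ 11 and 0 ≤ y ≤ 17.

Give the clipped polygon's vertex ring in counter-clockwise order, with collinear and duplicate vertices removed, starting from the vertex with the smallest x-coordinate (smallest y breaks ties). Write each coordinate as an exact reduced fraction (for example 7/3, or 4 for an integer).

1. After x ≥ 6: [(6,135/13) (6,23/5) (12,1) (18,2) (20,11) (18,16) (15,18)]
2. After x ≤ 11: [(11,190/13) (6,135/13) (6,23/5) (11,8/5)]
3. After y ≥ 0: [(11,190/13) (6,135/13) (6,23/5) (11,8/5)]
4. After y ≤ 17: [(11,190/13) (6,135/13) (6,23/5) (11,8/5)]
5. Canonical ring: [(6,23/5) (11,8/5) (11,190/13) (6,135/13)]

Clipped polygon: [(6,23/5) (11,8/5) (11,190/13) (6,135/13)]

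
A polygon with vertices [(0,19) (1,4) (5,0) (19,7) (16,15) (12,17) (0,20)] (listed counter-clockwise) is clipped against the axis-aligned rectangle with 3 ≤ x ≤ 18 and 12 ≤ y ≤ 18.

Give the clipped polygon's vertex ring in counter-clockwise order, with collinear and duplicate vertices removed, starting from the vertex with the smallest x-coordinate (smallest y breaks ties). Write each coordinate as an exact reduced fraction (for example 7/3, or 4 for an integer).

1. After x ≥ 3: [(3,2) (5,0) (19,7) (16,15) (12,17) (3,77/4)]
2. After x ≤ 18: [(3,2) (5,0) (18,13/2) (18,29/3) (16,15) (12,17) (3,77/4)]
3. After y ≥ 12: [(3,12) (137/8,12) (16,15) (12,17) (3,77/4)]
4. After y ≤ 18: [(3,18) (3,12) (137/8,12) (16,15) (12,17) (8,18)]
5. Canonical ring: [(3,12) (137/8,12) (16,15) (12,17) (8,18) (3,18)]

Clipped polygon: [(3,12) (137/8,12) (16,15) (12,17) (8,18) (3,18)]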